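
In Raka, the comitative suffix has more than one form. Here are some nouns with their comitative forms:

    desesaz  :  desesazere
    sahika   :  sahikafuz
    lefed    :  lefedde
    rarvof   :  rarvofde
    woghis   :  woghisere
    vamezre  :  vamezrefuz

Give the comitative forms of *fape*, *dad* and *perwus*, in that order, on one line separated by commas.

fapefuz, dadde, perwusere

Looking at the final sound of each stem: -ere when the stem ends in a sibilant (*desesaz*, *woghis*); -de when the stem ends in a non-sibilant consonant (*lefed*, *rarvof*); -fuz when the stem ends in a vowel (*sahika*, *vamezre*).
Since the final sound of *fape* is /e/ (a vowel), it takes -fuz, giving *fapefuz*.
*dad*: final sound = /d/, a non-sibilant consonant → -de → *dadde*.
Since the final sound of *perwus* is /s/ (a sibilant), it takes -ere, giving *perwusere*.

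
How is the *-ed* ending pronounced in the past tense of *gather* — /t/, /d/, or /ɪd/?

/d/

The stem *gather* ends in a voiced sound other than /d/.
The -ed suffix is realized as /ɪd/ after /t, d/; as /t/ after other voiceless consonants; and as /d/ after other voiced sounds.
So -ed on *gather* is pronounced /d/.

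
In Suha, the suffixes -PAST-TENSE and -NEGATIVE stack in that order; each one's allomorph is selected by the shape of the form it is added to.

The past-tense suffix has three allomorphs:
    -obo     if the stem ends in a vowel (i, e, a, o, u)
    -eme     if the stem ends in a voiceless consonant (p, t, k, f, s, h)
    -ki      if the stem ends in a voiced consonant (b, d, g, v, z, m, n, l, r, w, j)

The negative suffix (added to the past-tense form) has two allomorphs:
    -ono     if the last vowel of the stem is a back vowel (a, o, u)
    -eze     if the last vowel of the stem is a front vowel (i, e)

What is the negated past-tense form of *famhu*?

famhuoboono

*famhu* — final sound /u/ (a vowel) → -obo → *famhuobo*.
The past-tense form *famhuobo* — last vowel /o/ (a back vowel) → -ono → *famhuoboono*.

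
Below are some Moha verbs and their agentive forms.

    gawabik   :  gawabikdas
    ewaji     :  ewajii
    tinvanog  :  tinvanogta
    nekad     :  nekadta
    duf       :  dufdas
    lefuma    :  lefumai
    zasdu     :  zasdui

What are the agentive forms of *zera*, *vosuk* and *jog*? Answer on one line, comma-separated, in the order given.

zerai, vosukdas, jogta

The alternation tracks the final sound of the stem — -das when the stem ends in a voiceless consonant (*gawabik*, *duf*); -ta when the stem ends in a voiced consonant (*tinvanog*, *nekad*); -i when the stem ends in a vowel (*ewaji*, *lefuma*, *zasdu*).
The final sound of *zera* is /a/, which is a vowel, so the suffix is -i, giving *zerai*.
The final sound of *vosuk* is /k/, which is a voiceless consonant, so the suffix is -das, giving *vosukdas*.
*jog*: final sound = /g/, a voiced consonant → -ta → *jogta*.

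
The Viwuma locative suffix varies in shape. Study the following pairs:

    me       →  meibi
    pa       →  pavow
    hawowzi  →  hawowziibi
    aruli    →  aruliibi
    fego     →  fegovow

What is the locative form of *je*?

The alternation tracks the last vowel of the stem — -ibi when the last vowel of the stem is a front vowel (*me*, *hawowzi*, *aruli*); -vow when the last vowel of the stem is a back vowel (*pa*, *fego*).
*je* — last vowel /e/ (a front vowel) → -ibi → *jeibi*.

jeibi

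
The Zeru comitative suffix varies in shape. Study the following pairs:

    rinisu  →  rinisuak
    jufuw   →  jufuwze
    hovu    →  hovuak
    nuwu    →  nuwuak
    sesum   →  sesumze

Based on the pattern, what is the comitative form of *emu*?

The alternation tracks the final sound of the stem — -ze when the stem ends in a consonant (*jufuw*, *sesum*); -ak when the stem ends in a vowel (*rinisu*, *hovu*, *nuwu*).
*emu*: final sound = /u/, a vowel → -ak → *emuak*.

emuak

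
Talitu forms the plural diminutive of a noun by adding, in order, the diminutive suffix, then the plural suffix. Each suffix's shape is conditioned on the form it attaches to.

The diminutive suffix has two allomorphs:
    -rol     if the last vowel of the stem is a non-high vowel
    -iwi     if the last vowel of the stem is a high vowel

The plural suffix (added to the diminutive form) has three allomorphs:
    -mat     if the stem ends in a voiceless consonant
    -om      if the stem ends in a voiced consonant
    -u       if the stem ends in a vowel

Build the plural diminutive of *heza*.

hezarolom

*heza* — last vowel /a/ (a non-high vowel) → -rol → *hezarol*.
The final sound of the diminutive form *hezarol* is /l/, which is a voiced consonant, so the plural suffix is -om, giving *hezarolom*.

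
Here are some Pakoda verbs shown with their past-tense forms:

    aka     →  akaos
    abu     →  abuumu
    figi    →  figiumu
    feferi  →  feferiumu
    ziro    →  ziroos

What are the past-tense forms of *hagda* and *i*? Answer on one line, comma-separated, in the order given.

hagdaos, iumu

Looking at the last vowel of each stem: -umu when the last vowel of the stem is a high vowel (*abu*, *figi*, *feferi*); -os when the last vowel of the stem is a non-high vowel (*aka*, *ziro*).
*hagda* — last vowel /a/ (a non-high vowel) → -os → *hagdaos*.
The last vowel of *i* is /i/, which is a high vowel, so the suffix is -umu, giving *iumu*.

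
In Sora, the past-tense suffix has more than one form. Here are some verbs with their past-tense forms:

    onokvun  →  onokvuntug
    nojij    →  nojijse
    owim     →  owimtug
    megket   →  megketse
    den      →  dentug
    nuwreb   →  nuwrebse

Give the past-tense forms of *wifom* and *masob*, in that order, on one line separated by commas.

wifomtug, masobse

The alternation tracks the final consonant of the stem — -tug when the stem ends in a nasal (*onokvun*, *owim*, *den*); -se when the stem ends in a non-nasal consonant (*nojij*, *megket*, *nuwreb*).
*wifom* — final consonant /m/ (a nasal) → -tug → *wifomtug*.
*masob*: final consonant = /b/, non-nasal → -se → *masobse*.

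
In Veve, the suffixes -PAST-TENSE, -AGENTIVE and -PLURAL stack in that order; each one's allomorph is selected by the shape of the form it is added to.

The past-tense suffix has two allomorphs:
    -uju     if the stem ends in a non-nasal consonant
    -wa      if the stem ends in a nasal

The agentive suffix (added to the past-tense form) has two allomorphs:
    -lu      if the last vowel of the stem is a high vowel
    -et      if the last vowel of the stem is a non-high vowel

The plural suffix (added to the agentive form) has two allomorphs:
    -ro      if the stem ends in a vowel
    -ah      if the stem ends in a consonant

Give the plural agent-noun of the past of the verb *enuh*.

*enuh* — final consonant /h/ (non-nasal) → -uju → *enuhuju*.
The last vowel of the past-tense form *enuhuju* is /u/, which is a high vowel, so the agentive suffix is -lu, giving *enuhujulu*.
The final sound of the agentive form *enuhujulu* is /u/, which is a vowel, so the plural suffix is -ro, giving *enuhujuluro*.

enuhujuluro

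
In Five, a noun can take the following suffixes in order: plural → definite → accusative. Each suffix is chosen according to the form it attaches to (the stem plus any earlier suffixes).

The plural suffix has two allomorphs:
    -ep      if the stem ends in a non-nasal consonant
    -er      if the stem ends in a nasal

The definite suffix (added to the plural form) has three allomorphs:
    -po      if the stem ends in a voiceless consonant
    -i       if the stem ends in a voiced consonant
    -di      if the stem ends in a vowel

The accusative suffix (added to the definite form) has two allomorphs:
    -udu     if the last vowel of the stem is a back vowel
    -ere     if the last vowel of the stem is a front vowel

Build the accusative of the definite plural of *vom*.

The final consonant of *vom* is /m/, which is a nasal, so the plural suffix is -er, giving *vomer*.
The final sound of the plural form *vomer* is /r/, which is a voiced consonant, so the definite suffix is -i, giving *vomeri*.
The definite form *vomeri*: last vowel = /i/, a front vowel → -ere → *vomeriere*.

vomeriere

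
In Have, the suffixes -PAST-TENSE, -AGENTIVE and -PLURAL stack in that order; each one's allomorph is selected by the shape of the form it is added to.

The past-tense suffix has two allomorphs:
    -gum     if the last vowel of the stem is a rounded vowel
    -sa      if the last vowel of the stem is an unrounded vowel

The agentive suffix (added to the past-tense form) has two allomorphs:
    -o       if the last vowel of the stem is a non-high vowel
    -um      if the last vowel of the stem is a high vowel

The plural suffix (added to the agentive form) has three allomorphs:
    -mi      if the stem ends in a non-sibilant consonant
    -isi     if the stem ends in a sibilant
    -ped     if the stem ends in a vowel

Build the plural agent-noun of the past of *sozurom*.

*sozurom* — last vowel /o/ (a rounded vowel) → -gum → *sozuromgum*.
The past-tense form *sozuromgum*: last vowel = /u/, a high vowel → -um → *sozuromgumum*.
The agentive form *sozuromgumum*: final sound = /m/, a non-sibilant consonant → -mi → *sozuromgumummi*.

sozuromgumummi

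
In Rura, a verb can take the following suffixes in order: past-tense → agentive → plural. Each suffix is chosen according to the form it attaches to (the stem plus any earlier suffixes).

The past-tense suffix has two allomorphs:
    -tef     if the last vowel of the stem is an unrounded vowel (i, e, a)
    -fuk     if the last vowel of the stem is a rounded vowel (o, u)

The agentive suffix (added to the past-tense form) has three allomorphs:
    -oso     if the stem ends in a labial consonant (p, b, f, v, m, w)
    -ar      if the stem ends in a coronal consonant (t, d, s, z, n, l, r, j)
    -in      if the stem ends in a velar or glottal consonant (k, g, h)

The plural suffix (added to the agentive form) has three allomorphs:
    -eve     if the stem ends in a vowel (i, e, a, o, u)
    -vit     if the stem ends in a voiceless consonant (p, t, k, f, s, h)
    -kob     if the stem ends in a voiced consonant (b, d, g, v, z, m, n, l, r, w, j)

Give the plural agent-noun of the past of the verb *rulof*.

Since the last vowel of *rulof* is /o/ (a rounded vowel), it takes -fuk, giving *ruloffuk*.
The final consonant of the past-tense form *ruloffuk* is /k/, which is velar/glottal, so the agentive suffix is -in, giving *ruloffukin*.
Since the final sound of the agentive form *ruloffukin* is /n/ (a voiced consonant), it takes -kob, giving *ruloffukinkob*.

ruloffukinkob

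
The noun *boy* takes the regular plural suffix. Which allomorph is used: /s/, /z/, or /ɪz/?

/z/

The stem *boy* ends in a voiced non-sibilant sound.
The plural suffix surfaces as /ɪz/ after sibilants, /s/ after other voiceless consonants, and /z/ after other voiced sounds.
So the plural -s on *boy* is pronounced /z/.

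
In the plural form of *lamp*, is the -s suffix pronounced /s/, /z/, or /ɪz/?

The stem *lamp* ends in a voiceless non-sibilant consonant.
The plural suffix surfaces as /ɪz/ after sibilants, /s/ after other voiceless consonants, and /z/ after other voiced sounds.
So the plural -s on *lamp* is pronounced /s/.

/s/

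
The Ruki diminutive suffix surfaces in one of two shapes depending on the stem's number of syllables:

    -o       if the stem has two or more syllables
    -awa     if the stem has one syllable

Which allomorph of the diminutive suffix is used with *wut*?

*wut* (one syllable) → -awa.

-awa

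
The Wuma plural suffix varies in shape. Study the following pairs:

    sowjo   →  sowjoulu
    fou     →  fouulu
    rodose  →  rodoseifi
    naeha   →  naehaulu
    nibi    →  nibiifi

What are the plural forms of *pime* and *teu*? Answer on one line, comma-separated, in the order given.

pimeifi, teuulu

The suffix is conditioned by the last vowel: -ifi when the last vowel of the stem is a front vowel (*rodose*, *nibi*); -ulu when the last vowel of the stem is a back vowel (*sowjo*, *fou*, *naeha*).
*pime* — last vowel /e/ (a front vowel) → -ifi → *pimeifi*.
*teu* — last vowel /u/ (a back vowel) → -ulu → *teuulu*.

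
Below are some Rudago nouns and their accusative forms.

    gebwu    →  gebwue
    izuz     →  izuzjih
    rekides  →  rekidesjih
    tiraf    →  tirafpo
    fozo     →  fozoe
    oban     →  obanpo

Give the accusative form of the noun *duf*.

Looking at the final sound of each stem: -jih when the stem ends in a sibilant (*izuz*, *rekides*); -po when the stem ends in a non-sibilant consonant (*tiraf*, *oban*); -e when the stem ends in a vowel (*gebwu*, *fozo*).
The final sound of *duf* is /f/, which is a non-sibilant consonant, so the suffix is -po, giving *dufpo*.

dufpo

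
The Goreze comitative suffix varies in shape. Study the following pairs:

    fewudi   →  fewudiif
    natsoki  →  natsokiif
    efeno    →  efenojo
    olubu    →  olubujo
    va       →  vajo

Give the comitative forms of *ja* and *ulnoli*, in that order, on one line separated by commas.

jajo, ulnoliif

The pattern is front/back vowel harmony: -if when the last vowel of the stem is a front vowel (*fewudi*, *natsoki*); -jo when the last vowel of the stem is a back vowel (*efeno*, *olubu*, *va*).
*ja*: last vowel = /a/, a back vowel → -jo → *jajo*.
Since the last vowel of *ulnoli* is /i/ (a front vowel), it takes -if, giving *ulnoliif*.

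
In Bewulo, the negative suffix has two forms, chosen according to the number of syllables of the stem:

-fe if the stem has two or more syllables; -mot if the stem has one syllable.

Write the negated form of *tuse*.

tusefe

With 2 syllables, *tuse* takes -fe → *tusefe*.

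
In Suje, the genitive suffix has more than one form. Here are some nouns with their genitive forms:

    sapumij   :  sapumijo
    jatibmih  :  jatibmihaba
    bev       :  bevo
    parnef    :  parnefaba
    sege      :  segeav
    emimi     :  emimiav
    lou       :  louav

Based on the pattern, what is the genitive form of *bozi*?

The alternation tracks the final sound of the stem — -aba when the stem ends in a voiceless consonant (*jatibmih*, *parnef*); -o when the stem ends in a voiced consonant (*sapumij*, *bev*); -av when the stem ends in a vowel (*sege*, *emimi*, *lou*).
Since the final sound of *bozi* is /i/ (a vowel), it takes -av, giving *boziav*.

boziav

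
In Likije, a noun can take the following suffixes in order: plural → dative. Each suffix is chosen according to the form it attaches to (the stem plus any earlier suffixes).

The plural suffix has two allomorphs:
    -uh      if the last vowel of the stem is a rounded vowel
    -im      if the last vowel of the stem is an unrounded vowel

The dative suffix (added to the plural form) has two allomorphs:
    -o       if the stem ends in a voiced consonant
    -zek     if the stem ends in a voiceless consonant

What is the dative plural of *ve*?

veimo

Since the last vowel of *ve* is /e/ (an unrounded vowel), it takes -im, giving *veim*.
The plural form *veim* — final consonant /m/ (voiced) → -o → *veimo*.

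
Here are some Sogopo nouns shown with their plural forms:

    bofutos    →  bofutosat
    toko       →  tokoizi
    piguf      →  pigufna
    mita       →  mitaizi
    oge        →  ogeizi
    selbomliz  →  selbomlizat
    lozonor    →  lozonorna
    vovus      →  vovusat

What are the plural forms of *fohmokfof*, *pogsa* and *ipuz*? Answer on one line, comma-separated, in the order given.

fohmokfofna, pogsaizi, ipuzat

The alternation tracks the final sound of the stem — -at when the stem ends in a sibilant (*bofutos*, *selbomliz*, *vovus*); -na when the stem ends in a non-sibilant consonant (*piguf*, *lozonor*); -izi when the stem ends in a vowel (*toko*, *mita*, *oge*).
*fohmokfof*: final sound = /f/, a non-sibilant consonant → -na → *fohmokfofna*.
*pogsa*: final sound = /a/, a vowel → -izi → *pogsaizi*.
Since the final sound of *ipuz* is /z/ (a sibilant), it takes -at, giving *ipuzat*.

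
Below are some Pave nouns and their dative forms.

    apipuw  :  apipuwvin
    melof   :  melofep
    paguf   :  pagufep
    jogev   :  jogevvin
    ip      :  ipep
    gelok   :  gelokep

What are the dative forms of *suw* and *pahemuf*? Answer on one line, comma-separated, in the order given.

The pattern is voicing of the final consonant: -ep when the stem ends in a voiceless consonant (*melof*, *paguf*, *ip*, *gelok*); -vin when the stem ends in a voiced consonant (*apipuw*, *jogev*).
The final consonant of *suw* is /w/, which is voiced, so the suffix is -vin, giving *suwvin*.
The final consonant of *pahemuf* is /f/, which is voiceless, so the suffix is -ep, giving *pahemufep*.

suwvin, pahemufep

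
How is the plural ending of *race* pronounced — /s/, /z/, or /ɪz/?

/ɪz/

The stem *race* ends in a sibilant (/s, z, ʃ, ʒ, tʃ, dʒ/).
The plural suffix surfaces as /ɪz/ after sibilants, /s/ after other voiceless consonants, and /z/ after other voiced sounds.
So the plural -s on *race* is pronounced /ɪz/.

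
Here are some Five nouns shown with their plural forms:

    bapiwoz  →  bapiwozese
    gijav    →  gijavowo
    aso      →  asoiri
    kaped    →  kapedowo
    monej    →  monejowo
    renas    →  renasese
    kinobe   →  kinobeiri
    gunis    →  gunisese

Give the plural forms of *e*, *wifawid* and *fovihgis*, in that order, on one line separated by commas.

eiri, wifawidowo, fovihgisese

The suffix is conditioned by the final sound: -ese when the stem ends in a sibilant (*bapiwoz*, *renas*, *gunis*); -owo when the stem ends in a non-sibilant consonant (*gijav*, *kaped*, *monej*); -iri when the stem ends in a vowel (*aso*, *kinobe*).
*e* — final sound /e/ (a vowel) → -iri → *eiri*.
The final sound of *wifawid* is /d/, which is a non-sibilant consonant, so the suffix is -owo, giving *wifawidowo*.
The final sound of *fovihgis* is /s/, which is a sibilant, so the suffix is -ese, giving *fovihgisese*.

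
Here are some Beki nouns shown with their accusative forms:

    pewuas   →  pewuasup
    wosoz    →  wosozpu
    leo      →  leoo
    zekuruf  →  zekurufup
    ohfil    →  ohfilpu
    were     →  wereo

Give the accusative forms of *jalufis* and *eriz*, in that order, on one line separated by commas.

jalufisup, erizpu

Looking at the final sound of each stem: -up when the stem ends in a voiceless consonant (*pewuas*, *zekuruf*); -pu when the stem ends in a voiced consonant (*wosoz*, *ohfil*); -o when the stem ends in a vowel (*leo*, *were*).
*jalufis* — final sound /s/ (a voiceless consonant) → -up → *jalufisup*.
*eriz*: final sound = /z/, a voiced consonant → -pu → *erizpu*.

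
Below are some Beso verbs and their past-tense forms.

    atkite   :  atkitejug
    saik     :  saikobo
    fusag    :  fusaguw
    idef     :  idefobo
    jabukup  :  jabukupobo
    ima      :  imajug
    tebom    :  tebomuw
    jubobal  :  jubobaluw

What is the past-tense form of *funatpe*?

funatpejug

The suffix is conditioned by the final sound: -obo when the stem ends in a voiceless consonant (*saik*, *idef*, *jabukup*); -uw when the stem ends in a voiced consonant (*fusag*, *tebom*, *jubobal*); -jug when the stem ends in a vowel (*atkite*, *ima*).
Since the final sound of *funatpe* is /e/ (a vowel), it takes -jug, giving *funatpejug*.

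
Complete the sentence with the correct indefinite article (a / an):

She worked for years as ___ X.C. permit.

an

The indefinite article is chosen by the initial *sound* of the following word, not its spelling.
The initialism *X.C.* is read letter by letter; the first letter, X, is pronounced /ɛks/, which begins with a vowel sound.
So the article is *an*: She worked for years as an X.C. permit.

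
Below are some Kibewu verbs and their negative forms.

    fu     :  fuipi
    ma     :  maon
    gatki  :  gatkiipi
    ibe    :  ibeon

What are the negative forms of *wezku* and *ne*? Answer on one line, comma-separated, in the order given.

wezkuipi, neon

Looking at the last vowel of each stem: -ipi when the last vowel of the stem is a high vowel (*fu*, *gatki*); -on when the last vowel of the stem is a non-high vowel (*ma*, *ibe*).
*wezku*: last vowel = /u/, a high vowel → -ipi → *wezkuipi*.
*ne* — last vowel /e/ (a non-high vowel) → -on → *neon*.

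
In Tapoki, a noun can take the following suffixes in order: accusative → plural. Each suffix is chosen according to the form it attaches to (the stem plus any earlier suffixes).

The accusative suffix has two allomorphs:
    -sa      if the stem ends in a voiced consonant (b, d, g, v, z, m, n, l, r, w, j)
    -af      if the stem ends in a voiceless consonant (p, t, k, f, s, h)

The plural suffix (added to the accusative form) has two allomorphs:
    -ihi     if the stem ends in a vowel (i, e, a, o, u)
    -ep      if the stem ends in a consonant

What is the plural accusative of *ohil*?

*ohil* — final consonant /l/ (voiced) → -sa → *ohilsa*.
The accusative form *ohilsa*: final sound = /a/, a vowel → -ihi → *ohilsaihi*.

ohilsaihi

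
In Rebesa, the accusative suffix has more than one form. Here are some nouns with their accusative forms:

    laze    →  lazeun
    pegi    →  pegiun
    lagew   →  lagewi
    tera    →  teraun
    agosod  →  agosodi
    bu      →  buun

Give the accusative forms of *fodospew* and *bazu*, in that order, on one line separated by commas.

fodospewi, bazuun

The pattern is consonant vs. vowel: -i when the stem ends in a consonant (*lagew*, *agosod*); -un when the stem ends in a vowel (*laze*, *pegi*, *tera*, *bu*).
Since the final sound of *fodospew* is /w/ (a consonant), it takes -i, giving *fodospewi*.
The final sound of *bazu* is /u/, which is a vowel, so the suffix is -un, giving *bazuun*.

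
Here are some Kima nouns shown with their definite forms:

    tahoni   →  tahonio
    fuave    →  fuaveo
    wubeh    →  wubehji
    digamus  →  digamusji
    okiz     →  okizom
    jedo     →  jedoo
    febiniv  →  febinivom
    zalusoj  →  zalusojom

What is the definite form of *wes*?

wesji

The suffix is conditioned by the final sound: -ji when the stem ends in a voiceless consonant (*wubeh*, *digamus*); -om when the stem ends in a voiced consonant (*okiz*, *febiniv*, *zalusoj*); -o when the stem ends in a vowel (*tahoni*, *fuave*, *jedo*).
*wes*: final sound = /s/, a voiceless consonant → -ji → *wesji*.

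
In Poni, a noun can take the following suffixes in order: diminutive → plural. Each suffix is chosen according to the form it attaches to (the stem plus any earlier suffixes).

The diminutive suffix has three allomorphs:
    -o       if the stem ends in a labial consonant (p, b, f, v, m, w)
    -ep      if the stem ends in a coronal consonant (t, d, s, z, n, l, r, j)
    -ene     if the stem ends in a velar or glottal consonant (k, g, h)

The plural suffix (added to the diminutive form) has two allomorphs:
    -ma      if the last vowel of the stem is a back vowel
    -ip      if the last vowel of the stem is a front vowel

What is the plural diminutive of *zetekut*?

The final consonant of *zetekut* is /t/, which is coronal, so the diminutive suffix is -ep, giving *zetekutep*.
The last vowel of the diminutive form *zetekutep* is /e/, which is a front vowel, so the plural suffix is -ip, giving *zetekutepip*.

zetekutepip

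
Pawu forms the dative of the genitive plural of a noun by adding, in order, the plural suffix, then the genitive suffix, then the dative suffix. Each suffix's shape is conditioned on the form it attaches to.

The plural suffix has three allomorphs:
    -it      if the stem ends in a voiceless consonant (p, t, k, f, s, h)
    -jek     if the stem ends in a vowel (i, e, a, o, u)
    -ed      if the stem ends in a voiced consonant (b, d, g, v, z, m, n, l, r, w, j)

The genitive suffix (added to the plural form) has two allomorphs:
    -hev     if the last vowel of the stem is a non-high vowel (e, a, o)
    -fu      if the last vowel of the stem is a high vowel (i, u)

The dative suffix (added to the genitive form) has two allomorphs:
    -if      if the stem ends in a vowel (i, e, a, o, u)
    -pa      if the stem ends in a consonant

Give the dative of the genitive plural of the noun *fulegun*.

The final sound of *fulegun* is /n/, which is a voiced consonant, so the plural suffix is -ed, giving *fuleguned*.
The plural form *fuleguned*: last vowel = /e/, a non-high vowel → -hev → *fulegunedhev*.
The final sound of the genitive form *fulegunedhev* is /v/, which is a consonant, so the dative suffix is -pa, giving *fulegunedhevpa*.

fulegunedhevpa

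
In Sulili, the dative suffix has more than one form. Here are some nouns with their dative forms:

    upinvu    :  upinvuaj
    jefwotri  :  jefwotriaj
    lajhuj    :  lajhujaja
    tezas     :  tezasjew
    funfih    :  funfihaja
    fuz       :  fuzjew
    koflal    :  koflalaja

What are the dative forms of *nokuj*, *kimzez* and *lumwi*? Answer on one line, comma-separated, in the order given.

The pattern is sibilance of the final sound: -jew when the stem ends in a sibilant (*tezas*, *fuz*); -aja when the stem ends in a non-sibilant consonant (*lajhuj*, *funfih*, *koflal*); -aj when the stem ends in a vowel (*upinvu*, *jefwotri*).
The final sound of *nokuj* is /j/, which is a non-sibilant consonant, so the suffix is -aja, giving *nokujaja*.
*kimzez* — final sound /z/ (a sibilant) → -jew → *kimzezjew*.
*lumwi*: final sound = /i/, a vowel → -aj → *lumwiaj*.

nokujaja, kimzezjew, lumwiaj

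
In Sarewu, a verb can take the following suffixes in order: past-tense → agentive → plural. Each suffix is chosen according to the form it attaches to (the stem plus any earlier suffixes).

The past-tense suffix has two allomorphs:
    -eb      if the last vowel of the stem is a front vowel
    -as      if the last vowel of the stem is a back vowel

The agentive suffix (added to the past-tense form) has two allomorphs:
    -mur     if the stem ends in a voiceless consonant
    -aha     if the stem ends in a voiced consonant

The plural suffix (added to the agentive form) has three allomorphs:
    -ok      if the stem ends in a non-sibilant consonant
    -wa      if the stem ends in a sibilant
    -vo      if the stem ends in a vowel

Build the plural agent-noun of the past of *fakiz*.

fakizebahavo

The last vowel of *fakiz* is /i/, which is a front vowel, so the past-tense suffix is -eb, giving *fakizeb*.
The past-tense form *fakizeb*: final consonant = /b/, voiced → -aha → *fakizebaha*.
The final sound of the agentive form *fakizebaha* is /a/, which is a vowel, so the plural suffix is -vo, giving *fakizebahavo*.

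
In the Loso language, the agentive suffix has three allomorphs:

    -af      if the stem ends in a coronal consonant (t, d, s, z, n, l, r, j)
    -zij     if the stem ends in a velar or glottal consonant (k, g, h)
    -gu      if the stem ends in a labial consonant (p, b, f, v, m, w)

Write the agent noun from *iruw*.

iruwgu

*iruw* — final consonant /w/ (labial) → -gu → *iruwgu*.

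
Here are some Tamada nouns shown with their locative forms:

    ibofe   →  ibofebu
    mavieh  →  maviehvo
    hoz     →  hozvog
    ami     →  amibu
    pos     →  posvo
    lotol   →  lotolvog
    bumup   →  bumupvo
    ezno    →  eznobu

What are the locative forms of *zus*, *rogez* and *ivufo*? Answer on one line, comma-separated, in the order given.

The pattern is voicing of the final sound: -vo when the stem ends in a voiceless consonant (*mavieh*, *pos*, *bumup*); -vog when the stem ends in a voiced consonant (*hoz*, *lotol*); -bu when the stem ends in a vowel (*ibofe*, *ami*, *ezno*).
*zus* — final sound /s/ (a voiceless consonant) → -vo → *zusvo*.
*rogez* — final sound /z/ (a voiced consonant) → -vog → *rogezvog*.
Since the final sound of *ivufo* is /o/ (a vowel), it takes -bu, giving *ivufobu*.

zusvo, rogezvog, ivufobu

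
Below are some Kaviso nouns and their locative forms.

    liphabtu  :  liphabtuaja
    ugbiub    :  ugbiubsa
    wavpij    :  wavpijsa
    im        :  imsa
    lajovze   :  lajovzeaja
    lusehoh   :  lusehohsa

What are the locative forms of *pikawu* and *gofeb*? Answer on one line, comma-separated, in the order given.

pikawuaja, gofebsa

The pattern is consonant vs. vowel: -sa when the stem ends in a consonant (*ugbiub*, *wavpij*, *im*, *lusehoh*); -aja when the stem ends in a vowel (*liphabtu*, *lajovze*).
*pikawu* — final sound /u/ (a vowel) → -aja → *pikawuaja*.
Since the final sound of *gofeb* is /b/ (a consonant), it takes -sa, giving *gofebsa*.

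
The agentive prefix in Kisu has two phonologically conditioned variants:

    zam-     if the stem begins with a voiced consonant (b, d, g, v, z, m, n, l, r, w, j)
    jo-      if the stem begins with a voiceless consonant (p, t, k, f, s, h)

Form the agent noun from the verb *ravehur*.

zamravehur

The first consonant of *ravehur* is /r/, which is voiced, so the prefix is zam-, giving *zamravehur*.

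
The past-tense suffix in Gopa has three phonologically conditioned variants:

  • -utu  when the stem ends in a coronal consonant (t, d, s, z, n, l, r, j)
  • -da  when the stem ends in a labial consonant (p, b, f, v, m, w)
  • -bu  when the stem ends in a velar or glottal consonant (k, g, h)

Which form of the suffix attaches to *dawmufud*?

*dawmufud* — final consonant /d/ (coronal) → -utu.

-utu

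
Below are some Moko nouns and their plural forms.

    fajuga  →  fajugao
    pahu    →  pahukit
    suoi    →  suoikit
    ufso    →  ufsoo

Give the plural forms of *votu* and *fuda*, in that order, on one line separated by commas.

votukit, fudao

Looking at the last vowel of each stem: -kit when the last vowel of the stem is a high vowel (*pahu*, *suoi*); -o when the last vowel of the stem is a non-high vowel (*fajuga*, *ufso*).
The last vowel of *votu* is /u/, which is a high vowel, so the suffix is -kit, giving *votukit*.
The last vowel of *fuda* is /a/, which is a non-high vowel, so the suffix is -o, giving *fudao*.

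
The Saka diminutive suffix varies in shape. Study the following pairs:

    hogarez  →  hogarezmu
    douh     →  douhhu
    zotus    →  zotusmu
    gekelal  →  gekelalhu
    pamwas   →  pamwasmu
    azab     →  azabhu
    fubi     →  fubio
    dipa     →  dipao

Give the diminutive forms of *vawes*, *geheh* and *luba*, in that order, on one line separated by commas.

The alternation tracks the final sound of the stem — -mu when the stem ends in a sibilant (*hogarez*, *zotus*, *pamwas*); -hu when the stem ends in a non-sibilant consonant (*douh*, *gekelal*, *azab*); -o when the stem ends in a vowel (*fubi*, *dipa*).
*vawes*: final sound = /s/, a sibilant → -mu → *vawesmu*.
*geheh*: final sound = /h/, a non-sibilant consonant → -hu → *gehehhu*.
*luba*: final sound = /a/, a vowel → -o → *lubao*.

vawesmu, gehehhu, lubao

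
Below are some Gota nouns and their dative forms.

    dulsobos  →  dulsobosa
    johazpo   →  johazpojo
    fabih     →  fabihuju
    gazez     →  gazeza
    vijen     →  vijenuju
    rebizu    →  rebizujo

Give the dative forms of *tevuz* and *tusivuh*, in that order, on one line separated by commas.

tevuza, tusivuhuju

The pattern is sibilance of the final sound: -a when the stem ends in a sibilant (*dulsobos*, *gazez*); -uju when the stem ends in a non-sibilant consonant (*fabih*, *vijen*); -jo when the stem ends in a vowel (*johazpo*, *rebizu*).
*tevuz*: final sound = /z/, a sibilant → -a → *tevuza*.
*tusivuh* — final sound /h/ (a non-sibilant consonant) → -uju → *tusivuhuju*.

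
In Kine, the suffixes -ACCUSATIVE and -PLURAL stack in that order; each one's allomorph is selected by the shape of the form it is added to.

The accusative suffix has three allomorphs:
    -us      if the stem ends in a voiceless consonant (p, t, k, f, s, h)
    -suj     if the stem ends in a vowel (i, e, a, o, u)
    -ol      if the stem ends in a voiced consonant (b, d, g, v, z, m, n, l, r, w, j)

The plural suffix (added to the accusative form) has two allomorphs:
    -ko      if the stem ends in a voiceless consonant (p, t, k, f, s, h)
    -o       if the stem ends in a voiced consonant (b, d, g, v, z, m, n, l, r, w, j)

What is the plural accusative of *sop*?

*sop* — final sound /p/ (a voiceless consonant) → -us → *sopus*.
The final consonant of the accusative form *sopus* is /s/, which is voiceless, so the plural suffix is -ko, giving *sopusko*.

sopusko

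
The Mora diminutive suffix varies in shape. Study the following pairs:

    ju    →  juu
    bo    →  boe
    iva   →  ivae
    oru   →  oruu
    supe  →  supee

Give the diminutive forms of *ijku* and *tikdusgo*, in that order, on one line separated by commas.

ijkuu, tikdusgoe

Looking at the last vowel of each stem: -u when the last vowel of the stem is a high vowel (*ju*, *oru*); -e when the last vowel of the stem is a non-high vowel (*bo*, *iva*, *supe*).
*ijku*: last vowel = /u/, a high vowel → -u → *ijkuu*.
The last vowel of *tikdusgo* is /o/, which is a non-high vowel, so the suffix is -e, giving *tikdusgoe*.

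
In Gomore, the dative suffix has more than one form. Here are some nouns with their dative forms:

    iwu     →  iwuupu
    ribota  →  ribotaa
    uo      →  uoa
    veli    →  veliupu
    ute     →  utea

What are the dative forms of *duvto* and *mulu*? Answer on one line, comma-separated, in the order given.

duvtoa, muluupu

The pattern is height harmony: -upu when the last vowel of the stem is a high vowel (*iwu*, *veli*); -a when the last vowel of the stem is a non-high vowel (*ribota*, *uo*, *ute*).
Since the last vowel of *duvto* is /o/ (a non-high vowel), it takes -a, giving *duvtoa*.
The last vowel of *mulu* is /u/, which is a high vowel, so the suffix is -upu, giving *muluupu*.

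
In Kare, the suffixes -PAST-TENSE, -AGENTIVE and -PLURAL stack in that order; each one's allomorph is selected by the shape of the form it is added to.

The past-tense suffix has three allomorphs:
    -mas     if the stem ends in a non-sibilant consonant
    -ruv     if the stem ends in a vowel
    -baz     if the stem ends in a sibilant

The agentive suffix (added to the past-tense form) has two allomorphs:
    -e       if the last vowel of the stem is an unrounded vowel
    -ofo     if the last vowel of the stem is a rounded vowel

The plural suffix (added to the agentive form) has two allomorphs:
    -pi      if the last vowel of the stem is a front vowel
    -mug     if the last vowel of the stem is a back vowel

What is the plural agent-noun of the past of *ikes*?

*ikes* — final sound /s/ (a sibilant) → -baz → *ikesbaz*.
The past-tense form *ikesbaz* — last vowel /a/ (an unrounded vowel) → -e → *ikesbaze*.
The agentive form *ikesbaze* — last vowel /e/ (a front vowel) → -pi → *ikesbazepi*.

ikesbazepi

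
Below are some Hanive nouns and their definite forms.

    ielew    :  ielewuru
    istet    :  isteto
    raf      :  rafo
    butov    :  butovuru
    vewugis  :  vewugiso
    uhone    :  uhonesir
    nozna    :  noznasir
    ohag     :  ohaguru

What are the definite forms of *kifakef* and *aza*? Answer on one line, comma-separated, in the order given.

kifakefo, azasir

The suffix is conditioned by the final sound: -o when the stem ends in a voiceless consonant (*istet*, *raf*, *vewugis*); -uru when the stem ends in a voiced consonant (*ielew*, *butov*, *ohag*); -sir when the stem ends in a vowel (*uhone*, *nozna*).
*kifakef*: final sound = /f/, a voiceless consonant → -o → *kifakefo*.
*aza*: final sound = /a/, a vowel → -sir → *azasir*.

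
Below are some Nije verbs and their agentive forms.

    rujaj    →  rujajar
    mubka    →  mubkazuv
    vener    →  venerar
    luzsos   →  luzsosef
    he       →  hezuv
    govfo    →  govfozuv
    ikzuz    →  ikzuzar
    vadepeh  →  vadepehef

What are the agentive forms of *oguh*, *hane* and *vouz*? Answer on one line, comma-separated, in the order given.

oguhef, hanezuv, vouzar

The alternation tracks the final sound of the stem — -ef when the stem ends in a voiceless consonant (*luzsos*, *vadepeh*); -ar when the stem ends in a voiced consonant (*rujaj*, *vener*, *ikzuz*); -zuv when the stem ends in a vowel (*mubka*, *he*, *govfo*).
Since the final sound of *oguh* is /h/ (a voiceless consonant), it takes -ef, giving *oguhef*.
*hane* — final sound /e/ (a vowel) → -zuv → *hanezuv*.
*vouz*: final sound = /z/, a voiced consonant → -ar → *vouzar*.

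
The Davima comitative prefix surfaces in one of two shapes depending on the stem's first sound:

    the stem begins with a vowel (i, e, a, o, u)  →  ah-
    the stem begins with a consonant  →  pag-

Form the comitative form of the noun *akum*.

The first sound of *akum* is /a/, which is a vowel, so the prefix is ah-, giving *ahakum*.

ahakum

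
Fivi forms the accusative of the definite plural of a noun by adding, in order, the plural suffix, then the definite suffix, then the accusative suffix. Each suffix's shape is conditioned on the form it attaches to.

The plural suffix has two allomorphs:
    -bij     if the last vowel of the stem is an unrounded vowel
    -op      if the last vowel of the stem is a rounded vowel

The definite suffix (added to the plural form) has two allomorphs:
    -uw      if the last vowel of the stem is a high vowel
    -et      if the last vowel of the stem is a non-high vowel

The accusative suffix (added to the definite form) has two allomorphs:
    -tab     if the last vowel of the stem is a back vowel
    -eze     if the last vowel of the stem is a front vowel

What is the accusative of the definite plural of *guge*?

gugebijuwtab

*guge*: last vowel = /e/, an unrounded vowel → -bij → *gugebij*.
The last vowel of the plural form *gugebij* is /i/, which is a high vowel, so the definite suffix is -uw, giving *gugebijuw*.
The last vowel of the definite form *gugebijuw* is /u/, which is a back vowel, so the accusative suffix is -tab, giving *gugebijuwtab*.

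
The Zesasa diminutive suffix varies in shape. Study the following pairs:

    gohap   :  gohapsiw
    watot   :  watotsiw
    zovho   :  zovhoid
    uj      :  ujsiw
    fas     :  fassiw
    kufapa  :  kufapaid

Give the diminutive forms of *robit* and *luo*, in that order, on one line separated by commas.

The alternation tracks the final sound of the stem — -siw when the stem ends in a consonant (*gohap*, *watot*, *uj*, *fas*); -id when the stem ends in a vowel (*zovho*, *kufapa*).
*robit*: final sound = /t/, a consonant → -siw → *robitsiw*.
*luo*: final sound = /o/, a vowel → -id → *luoid*.

robitsiw, luoid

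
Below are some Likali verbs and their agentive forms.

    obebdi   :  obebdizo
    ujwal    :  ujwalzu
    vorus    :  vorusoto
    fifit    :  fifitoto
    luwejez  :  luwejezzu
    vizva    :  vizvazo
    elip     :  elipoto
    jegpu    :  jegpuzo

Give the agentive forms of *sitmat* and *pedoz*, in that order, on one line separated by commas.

Looking at the final sound of each stem: -oto when the stem ends in a voiceless consonant (*vorus*, *fifit*, *elip*); -zu when the stem ends in a voiced consonant (*ujwal*, *luwejez*); -zo when the stem ends in a vowel (*obebdi*, *vizva*, *jegpu*).
Since the final sound of *sitmat* is /t/ (a voiceless consonant), it takes -oto, giving *sitmatoto*.
The final sound of *pedoz* is /z/, which is a voiced consonant, so the suffix is -zu, giving *pedozzu*.

sitmatoto, pedozzu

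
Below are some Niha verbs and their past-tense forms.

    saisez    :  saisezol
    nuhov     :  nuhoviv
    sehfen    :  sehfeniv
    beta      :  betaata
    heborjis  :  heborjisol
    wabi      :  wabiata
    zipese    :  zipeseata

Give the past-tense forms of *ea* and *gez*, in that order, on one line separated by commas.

eaata, gezol

The alternation tracks the final sound of the stem — -ol when the stem ends in a sibilant (*saisez*, *heborjis*); -iv when the stem ends in a non-sibilant consonant (*nuhov*, *sehfen*); -ata when the stem ends in a vowel (*beta*, *wabi*, *zipese*).
*ea* — final sound /a/ (a vowel) → -ata → *eaata*.
*gez*: final sound = /z/, a sibilant → -ol → *gezol*.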